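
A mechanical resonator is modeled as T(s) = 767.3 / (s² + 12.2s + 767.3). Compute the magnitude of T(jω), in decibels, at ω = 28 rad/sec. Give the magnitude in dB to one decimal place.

7.0 dB

|(j28)² + 12.2(j28) + 767.3| = |-16.7 + j341.6| = 342
|T(j28)| = 767.3 / 342 = 2.2435
20 log₁₀(2.2435) = 7.02 dB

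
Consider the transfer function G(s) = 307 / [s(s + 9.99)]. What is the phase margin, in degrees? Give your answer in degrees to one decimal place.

Gain crossover: |G(jω)| = 1 at ω ≈ 16.2 rad s⁻¹.
∠G(j16.2) = −90° − arctan(16.2/9.99) ≈ -148.28°
PM = 180° + (-148.28°) = 31.72°

31.7°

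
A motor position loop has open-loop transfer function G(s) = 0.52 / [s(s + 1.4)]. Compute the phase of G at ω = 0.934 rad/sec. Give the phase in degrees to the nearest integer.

-124°

∠(j0.934 + 1.4) = arctan(0.934/1.4) = 33.71°
∠(j0.934) = 90.00°
∠G(j0.934) = − (33.71° + 90.00°) = -123.71°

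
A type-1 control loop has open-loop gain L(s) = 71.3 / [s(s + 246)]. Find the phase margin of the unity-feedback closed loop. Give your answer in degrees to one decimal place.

Gain crossover: |L(jω)| = 1 at ω ≈ 0.29 rad/sec.
∠L(j0.29) = −90° − arctan(0.29/246) ≈ -90.07°
PM = 180° + (-90.07°) = 89.93°

89.9°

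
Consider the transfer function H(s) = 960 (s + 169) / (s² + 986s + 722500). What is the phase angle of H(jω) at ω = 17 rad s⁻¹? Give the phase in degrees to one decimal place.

4.4°

∠(j17 + 169) = arctan(17/169) = 5.74°
∠[(j17)² + 986(j17) + 722500] = ∠[7.2221e+05 + j16762] = 1.33°
∠H(j17) = 5.74° − 1.33° = 4.41°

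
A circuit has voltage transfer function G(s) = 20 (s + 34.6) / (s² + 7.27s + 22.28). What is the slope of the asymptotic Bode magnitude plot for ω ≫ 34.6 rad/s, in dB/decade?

-20 dB/decade

With 1 zero and 2 poles, the high-frequency asymptotic slope is 20 × (1 − 2) = -20 dB/decade.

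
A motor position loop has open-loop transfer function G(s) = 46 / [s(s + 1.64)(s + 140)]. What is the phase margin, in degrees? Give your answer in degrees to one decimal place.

Gain crossover: |G(jω)| = 1 at ω ≈ 0.199 rad/s.
∠G(j0.199) = −90° − arctan(0.199/1.64) − arctan(0.199/140) ≈ -97.00°
PM = 180° + (-97.00°) = 83.00°

83.0 deg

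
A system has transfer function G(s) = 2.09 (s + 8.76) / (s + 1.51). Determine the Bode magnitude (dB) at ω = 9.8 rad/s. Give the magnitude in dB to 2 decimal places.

|j9.8 + 8.76| = √(9.8² + 8.76²) = 13.14
|j9.8 + 1.51| = √(9.8² + 1.51²) = 9.916
|G(j9.8)| = 2.09 × 13.14 / 9.916 = 2.7706
20 log₁₀(2.7706) = 8.851 dB

8.85 dB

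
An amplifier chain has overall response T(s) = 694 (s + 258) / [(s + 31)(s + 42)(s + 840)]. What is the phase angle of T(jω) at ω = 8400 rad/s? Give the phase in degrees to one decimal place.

-175.6°

∠(j8400 + 258) = arctan(8400/258) = 88.24°
∠(j8400 + 31) = arctan(8400/31) = 89.79°
∠(j8400 + 42) = arctan(8400/42) = 89.71°
∠(j8400 + 840) = arctan(8400/840) = 84.29°
∠T(j8400) = 88.24° − (89.79° + 89.71° + 84.29°) = -175.55°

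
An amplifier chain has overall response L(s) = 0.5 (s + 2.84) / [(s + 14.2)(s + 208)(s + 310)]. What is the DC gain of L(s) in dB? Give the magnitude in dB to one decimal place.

-116.2 dB

L(0) = 0.5 × 2.84 / (14.2 × 208 × 310) = 1.5509e-06
20 log₁₀(1.5509e-06) = -116.19 dB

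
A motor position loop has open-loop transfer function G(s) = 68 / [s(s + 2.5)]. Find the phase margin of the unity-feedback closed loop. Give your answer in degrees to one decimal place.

17.2 deg

Gain crossover: |G(jω)| = 1 at ω ≈ 8.06 rad/s.
∠G(j8.06) = −90° − arctan(8.06/2.5) ≈ -162.77°
PM = 180° + (-162.77°) = 17.23°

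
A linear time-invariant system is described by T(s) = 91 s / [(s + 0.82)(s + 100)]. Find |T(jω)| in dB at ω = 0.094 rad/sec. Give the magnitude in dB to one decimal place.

-19.7 dB

|j0.094| = 0.094
|j0.094 + 0.82| = √(0.094² + 0.82²) = 0.8254
|j0.094 + 100| = √(0.094² + 100²) = 100
|T(j0.094)| = 91 × 0.094 / (0.8254 × 100) = 0.10364
20 log₁₀(0.10364) = -19.69 dB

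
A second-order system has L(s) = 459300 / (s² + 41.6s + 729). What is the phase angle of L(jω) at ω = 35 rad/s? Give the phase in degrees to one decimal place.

-108.8°

∠[(j35)² + 41.6(j35) + 729] = ∠[-496 + j1456] = 108.81°
∠L(j35) = −108.81° = -108.81°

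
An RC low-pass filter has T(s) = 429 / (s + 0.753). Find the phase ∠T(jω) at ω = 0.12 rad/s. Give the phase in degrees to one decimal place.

∠(j0.12 + 0.753) = arctan(0.12/0.753) = 9.05°
∠T(j0.12) = −9.05° = -9.05°

-9.1°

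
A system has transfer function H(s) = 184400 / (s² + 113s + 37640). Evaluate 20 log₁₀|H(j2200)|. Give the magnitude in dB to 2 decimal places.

|(j2200)² + 113(j2200) + 37640| = |-4.8024e+06 + j2.486e+05| = 4.809e+06
|H(j2200)| = 184400 / 4.809e+06 = 0.038346
20 log₁₀(0.038346) = -28.325 dB

-28.33 dB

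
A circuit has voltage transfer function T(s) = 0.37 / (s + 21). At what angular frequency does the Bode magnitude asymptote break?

21 rad/sec

The single real pole at s = −21 gives a corner at ω = 21 rad/sec.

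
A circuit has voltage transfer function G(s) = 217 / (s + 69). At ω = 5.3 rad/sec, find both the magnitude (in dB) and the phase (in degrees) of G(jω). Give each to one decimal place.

|G| = 9.9 dB, ∠G = -4.4 deg

|j5.3 + 69| = √(5.3² + 69²) = 69.2
|G(j5.3)| = 217 / 69.2 = 3.1357
20 log₁₀(3.1357) = 9.93 dB
∠(j5.3 + 69) = arctan(5.3/69) = 4.39°
∠G(j5.3) = −4.39° = -4.39°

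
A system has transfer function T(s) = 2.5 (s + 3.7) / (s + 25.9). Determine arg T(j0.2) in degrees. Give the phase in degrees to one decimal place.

2.7°

∠(j0.2 + 3.7) = arctan(0.2/3.7) = 3.09°
∠(j0.2 + 25.9) = arctan(0.2/25.9) = 0.44°
∠T(j0.2) = 3.09° − 0.44° = 2.65°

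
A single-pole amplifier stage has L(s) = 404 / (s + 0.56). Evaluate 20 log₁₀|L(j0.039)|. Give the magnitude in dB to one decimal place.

|j0.039 + 0.56| = √(0.039² + 0.56²) = 0.5614
|L(j0.039)| = 404 / 0.5614 = 719.69
20 log₁₀(719.69) = 57.14 dB

57.1 dB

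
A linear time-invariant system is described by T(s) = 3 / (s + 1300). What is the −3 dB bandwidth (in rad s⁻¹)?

For a single-pole low-pass, the −3 dB point is at the pole: ω = 1300 rad s⁻¹.

1300 rad s⁻¹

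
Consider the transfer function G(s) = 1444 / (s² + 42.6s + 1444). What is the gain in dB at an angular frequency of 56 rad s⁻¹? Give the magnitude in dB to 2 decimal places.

-6.13 dB

|(j56)² + 42.6(j56) + 1444| = |-1692 + j2385.6| = 2925
|G(j56)| = 1444 / 2925 = 0.49372
20 log₁₀(0.49372) = -6.130 dB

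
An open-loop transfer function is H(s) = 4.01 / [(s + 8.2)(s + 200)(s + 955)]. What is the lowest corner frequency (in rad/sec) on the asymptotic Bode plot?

Break frequencies occur at each pole and zero magnitude: 8.2 rad/sec, 200 rad/sec, 955 rad/sec.
The lowest is 8.2 rad/sec.

8.2 rad/sec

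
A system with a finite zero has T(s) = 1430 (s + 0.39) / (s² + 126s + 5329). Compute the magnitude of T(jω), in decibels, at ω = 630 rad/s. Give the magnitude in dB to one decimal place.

|j630 + 0.39| = √(630² + 0.39²) = 630
|(j630)² + 126(j630) + 5329| = |-3.9157e+05 + j79380| = 3.995e+05
|T(j630)| = 1430 × 630 / 3.995e+05 = 2.2549
20 log₁₀(2.2549) = 7.06 dB

7.1 dB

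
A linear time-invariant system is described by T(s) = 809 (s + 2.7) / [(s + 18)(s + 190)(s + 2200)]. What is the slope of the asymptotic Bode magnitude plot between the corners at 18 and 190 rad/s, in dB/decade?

In this band the factors already past their corner are: zero at 2.7, pole at 18; net slope = 0 dB/decade.

0 dB/decade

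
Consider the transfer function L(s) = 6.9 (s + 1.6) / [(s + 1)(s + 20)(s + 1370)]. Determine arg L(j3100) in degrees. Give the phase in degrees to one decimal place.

∠(j3100 + 1.6) = arctan(3100/1.6) = 89.97°
∠(j3100 + 1) = arctan(3100/1) = 89.98°
∠(j3100 + 20) = arctan(3100/20) = 89.63°
∠(j3100 + 1370) = arctan(3100/1370) = 66.16°
∠L(j3100) = 89.97° − (89.98° + 89.63° + 66.16°) = -155.80°

-155.8 deg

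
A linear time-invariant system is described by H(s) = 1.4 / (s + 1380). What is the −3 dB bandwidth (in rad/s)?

For a single-pole low-pass, the −3 dB point is at the pole: ω = 1380 rad/s.

1380 rad/s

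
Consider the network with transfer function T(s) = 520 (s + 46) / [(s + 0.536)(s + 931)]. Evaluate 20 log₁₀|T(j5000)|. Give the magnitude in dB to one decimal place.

|j5000 + 46| = √(5000² + 46²) = 5000
|j5000 + 0.536| = √(5000² + 0.536²) = 5000
|j5000 + 931| = √(5000² + 931²) = 5086
|T(j5000)| = 520 × 5000 / (5000 × 5086) = 0.10225
20 log₁₀(0.10225) = -19.81 dB

-19.8 dB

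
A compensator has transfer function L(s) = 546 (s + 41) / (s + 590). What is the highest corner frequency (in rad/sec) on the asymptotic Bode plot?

590 rad/sec

Break frequencies occur at each pole and zero magnitude: 41 rad/sec, 590 rad/sec.
The highest is 590 rad/sec.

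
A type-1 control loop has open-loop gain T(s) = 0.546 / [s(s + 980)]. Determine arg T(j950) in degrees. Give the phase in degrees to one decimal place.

-134.1°

∠(j950 + 980) = arctan(950/980) = 44.11°
∠(j950) = 90.00°
∠T(j950) = − (44.11° + 90.00°) = -134.11°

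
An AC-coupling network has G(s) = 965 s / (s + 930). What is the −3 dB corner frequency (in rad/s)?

930 rad/s

For a single-pole high-pass, the −3 dB point is at the pole: ω = 930 rad/s.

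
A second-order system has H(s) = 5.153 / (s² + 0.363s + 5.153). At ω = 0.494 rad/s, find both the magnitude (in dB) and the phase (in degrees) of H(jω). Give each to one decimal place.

|(j0.494)² + 0.363(j0.494) + 5.153| = |4.909 + j0.17932| = 4.912
|H(j0.494)| = 5.153 / 4.912 = 1.049
20 log₁₀(1.049) = 0.42 dB
∠[(j0.494)² + 0.363(j0.494) + 5.153] = ∠[4.909 + j0.17932] = 2.09°
∠H(j0.494) = −2.09° = -2.09°

|H| = 0.4 dB, ∠H = -2.1°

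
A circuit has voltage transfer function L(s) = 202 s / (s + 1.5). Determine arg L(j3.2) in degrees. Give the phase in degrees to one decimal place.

∠(j3.2) = 90.00°
∠(j3.2 + 1.5) = arctan(3.2/1.5) = 64.89°
∠L(j3.2) = 90.00° − 64.89° = 25.11°

25.1 deg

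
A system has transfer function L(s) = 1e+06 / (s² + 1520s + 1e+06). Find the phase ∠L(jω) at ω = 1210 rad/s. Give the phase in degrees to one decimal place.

∠[(j1210)² + 1520(j1210) + 1e+06] = ∠[-4.641e+05 + j1.8392e+06] = 104.16°
∠L(j1210) = −104.16° = -104.16°

-104.2°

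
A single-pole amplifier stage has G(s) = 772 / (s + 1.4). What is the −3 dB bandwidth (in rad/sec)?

For a single-pole low-pass, the −3 dB point is at the pole: ω = 1.4 rad/sec.

1.4 rad/sec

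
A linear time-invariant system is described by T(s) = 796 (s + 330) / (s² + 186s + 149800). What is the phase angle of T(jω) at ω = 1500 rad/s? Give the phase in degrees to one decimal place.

∠(j1500 + 330) = arctan(1500/330) = 77.59°
∠[(j1500)² + 186(j1500) + 149800] = ∠[-2.1002e+06 + j2.79e+05] = 172.43°
∠T(j1500) = 77.59° − 172.43° = -94.84°

-94.8 deg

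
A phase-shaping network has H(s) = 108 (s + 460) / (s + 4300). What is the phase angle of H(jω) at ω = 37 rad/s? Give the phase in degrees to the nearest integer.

4 deg

∠(j37 + 460) = arctan(37/460) = 4.60°
∠(j37 + 4300) = arctan(37/4300) = 0.49°
∠H(j37) = 4.60° − 0.49° = 4.11°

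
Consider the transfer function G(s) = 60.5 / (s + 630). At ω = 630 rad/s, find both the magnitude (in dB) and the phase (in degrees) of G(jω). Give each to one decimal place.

|G| = -23.4 dB, ∠G = -45.0°

|j630 + 630| = √(630² + 630²) = 891
|G(j630)| = 60.5 / 891 = 0.067905
20 log₁₀(0.067905) = -23.36 dB
∠(j630 + 630) = arctan(630/630) = 45.00°
∠G(j630) = −45.00° = -45.00°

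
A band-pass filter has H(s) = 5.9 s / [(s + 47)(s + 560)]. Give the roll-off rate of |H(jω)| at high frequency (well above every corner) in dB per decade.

With 1 zero and 2 poles, the high-frequency asymptotic slope is 20 × (1 − 2) = -20 dB/decade.

-20 dB/decade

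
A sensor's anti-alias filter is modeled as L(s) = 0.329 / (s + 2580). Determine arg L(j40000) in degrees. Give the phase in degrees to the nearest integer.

∠(j40000 + 2580) = arctan(40000/2580) = 86.31°
∠L(j40000) = −86.31° = -86.31°

-86°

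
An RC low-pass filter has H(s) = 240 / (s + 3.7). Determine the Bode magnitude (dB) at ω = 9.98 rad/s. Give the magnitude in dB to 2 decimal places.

|j9.98 + 3.7| = √(9.98² + 3.7²) = 10.64
|H(j9.98)| = 240 / 10.64 = 22.548
20 log₁₀(22.548) = 27.062 dB

27.06 dB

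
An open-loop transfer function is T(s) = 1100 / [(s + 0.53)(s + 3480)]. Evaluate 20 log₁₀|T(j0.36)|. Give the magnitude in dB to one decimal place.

|j0.36 + 0.53| = √(0.36² + 0.53²) = 0.6407
|j0.36 + 3480| = √(0.36² + 3480²) = 3480
|T(j0.36)| = 1100 / (0.6407 × 3480) = 0.49335
20 log₁₀(0.49335) = -6.14 dB

-6.1 dB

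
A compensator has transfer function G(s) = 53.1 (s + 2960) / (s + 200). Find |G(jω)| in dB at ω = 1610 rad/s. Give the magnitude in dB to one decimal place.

40.9 dB

|j1610 + 2960| = √(1610² + 2960²) = 3370
|j1610 + 200| = √(1610² + 200²) = 1622
|G(j1610)| = 53.1 × 3370 / 1622 = 110.28
20 log₁₀(110.28) = 40.85 dB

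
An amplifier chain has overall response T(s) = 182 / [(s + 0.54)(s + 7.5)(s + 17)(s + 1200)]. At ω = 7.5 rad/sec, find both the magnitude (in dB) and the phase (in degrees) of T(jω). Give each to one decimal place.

|T| = -79.8 dB, ∠T = -155.0°

|j7.5 + 0.54| = √(7.5² + 0.54²) = 7.519
|j7.5 + 7.5| = √(7.5² + 7.5²) = 10.61
|j7.5 + 17| = √(7.5² + 17²) = 18.58
|j7.5 + 1200| = √(7.5² + 1200²) = 1200
|T(j7.5)| = 182 / (7.519 × 10.61 × 18.58 × 1200) = 0.00010234
20 log₁₀(0.00010234) = -79.80 dB
∠(j7.5 + 0.54) = arctan(7.5/0.54) = 85.88°
∠(j7.5 + 7.5) = arctan(7.5/7.5) = 45.00°
∠(j7.5 + 17) = arctan(7.5/17) = 23.81°
∠(j7.5 + 1200) = arctan(7.5/1200) = 0.36°
∠T(j7.5) = − (85.88° + 45.00° + 23.81° + 0.36°) = -155.05°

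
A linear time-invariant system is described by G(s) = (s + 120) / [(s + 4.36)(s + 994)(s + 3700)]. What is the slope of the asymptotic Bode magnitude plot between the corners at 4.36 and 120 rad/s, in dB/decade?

-20 dB/decade

In this band the factors already past their corner are: pole at 4.36; net slope = -20 dB/decade.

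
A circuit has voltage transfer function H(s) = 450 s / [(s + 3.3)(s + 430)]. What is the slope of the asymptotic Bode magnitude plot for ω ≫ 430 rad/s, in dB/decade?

-20 dB/decade

With 1 zero and 2 poles, the high-frequency asymptotic slope is 20 × (1 − 2) = -20 dB/decade.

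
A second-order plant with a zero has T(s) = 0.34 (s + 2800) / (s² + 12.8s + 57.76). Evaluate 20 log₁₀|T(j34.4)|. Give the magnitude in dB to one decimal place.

|j34.4 + 2800| = √(34.4² + 2800²) = 2800
|(j34.4)² + 12.8(j34.4) + 57.76| = |-1125.6 + j440.32| = 1209
|T(j34.4)| = 0.34 × 2800 / 1209 = 0.78771
20 log₁₀(0.78771) = -2.07 dB

-2.1 dB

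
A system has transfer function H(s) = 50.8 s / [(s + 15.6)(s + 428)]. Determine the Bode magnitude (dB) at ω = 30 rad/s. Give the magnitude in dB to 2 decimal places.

-19.57 dB

|j30| = 30
|j30 + 15.6| = √(30² + 15.6²) = 33.81
|j30 + 428| = √(30² + 428²) = 429.1
|H(j30)| = 50.8 × 30 / (33.81 × 429.1) = 0.10505
20 log₁₀(0.10505) = -19.572 dB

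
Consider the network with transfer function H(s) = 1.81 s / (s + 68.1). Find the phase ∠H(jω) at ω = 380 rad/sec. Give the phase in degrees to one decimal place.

∠(j380) = 90.00°
∠(j380 + 68.1) = arctan(380/68.1) = 79.84°
∠H(j380) = 90.00° − 79.84° = 10.16°

10.2°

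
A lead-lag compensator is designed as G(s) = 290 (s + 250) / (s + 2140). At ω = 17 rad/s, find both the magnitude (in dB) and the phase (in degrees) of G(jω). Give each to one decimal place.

|G| = 30.6 dB, ∠G = 3.4 deg

|j17 + 250| = √(17² + 250²) = 250.6
|j17 + 2140| = √(17² + 2140²) = 2140
|G(j17)| = 290 × 250.6 / 2140 = 33.956
20 log₁₀(33.956) = 30.62 dB
∠(j17 + 250) = arctan(17/250) = 3.89°
∠(j17 + 2140) = arctan(17/2140) = 0.46°
∠G(j17) = 3.89° − 0.46° = 3.43°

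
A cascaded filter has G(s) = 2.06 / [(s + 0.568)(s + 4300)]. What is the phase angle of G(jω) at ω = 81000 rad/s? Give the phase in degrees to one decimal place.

∠(j81000 + 0.568) = arctan(81000/0.568) = 90.00°
∠(j81000 + 4300) = arctan(81000/4300) = 86.96°
∠G(j81000) = − (90.00° + 86.96°) = -176.96°

-177.0°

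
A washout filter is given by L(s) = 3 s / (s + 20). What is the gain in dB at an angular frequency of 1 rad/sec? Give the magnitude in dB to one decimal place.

|j1| = 1
|j1 + 20| = √(1² + 20²) = 20.02
|L(j1)| = 3 × 1 / 20.02 = 0.14981
20 log₁₀(0.14981) = -16.49 dB

-16.5 dB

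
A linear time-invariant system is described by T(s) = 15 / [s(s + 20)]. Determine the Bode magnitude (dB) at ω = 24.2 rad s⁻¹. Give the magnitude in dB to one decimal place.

-34.1 dB

|j24.2 + 20| = √(24.2² + 20²) = 31.39
|j24.2| = 24.2
|T(j24.2)| = 15 / (31.39 × 24.2) = 0.019743
20 log₁₀(0.019743) = -34.09 dB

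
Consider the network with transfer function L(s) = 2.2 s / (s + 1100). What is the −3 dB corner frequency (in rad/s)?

For a single-pole high-pass, the −3 dB point is at the pole: ω = 1100 rad/s.

1100 rad/s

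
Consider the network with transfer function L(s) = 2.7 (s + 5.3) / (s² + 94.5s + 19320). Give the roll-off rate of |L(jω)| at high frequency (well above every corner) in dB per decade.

-20 dB/decade

With 1 zero and 2 poles, the high-frequency asymptotic slope is 20 × (1 − 2) = -20 dB/decade.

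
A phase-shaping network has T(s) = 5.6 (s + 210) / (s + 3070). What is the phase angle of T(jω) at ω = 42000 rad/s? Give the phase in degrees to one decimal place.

3.9°

∠(j42000 + 210) = arctan(42000/210) = 89.71°
∠(j42000 + 3070) = arctan(42000/3070) = 85.82°
∠T(j42000) = 89.71° − 85.82° = 3.89°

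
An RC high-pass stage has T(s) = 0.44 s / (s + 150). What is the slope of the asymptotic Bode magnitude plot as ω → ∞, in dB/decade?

With 1 zero and 1 pole, the high-frequency asymptotic slope is 20 × (1 − 1) = 0 dB/decade.

0 dB/decade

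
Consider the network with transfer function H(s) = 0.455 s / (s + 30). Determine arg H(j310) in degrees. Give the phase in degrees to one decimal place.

∠(j310) = 90.00°
∠(j310 + 30) = arctan(310/30) = 84.47°
∠H(j310) = 90.00° − 84.47° = 5.53°

5.5 deg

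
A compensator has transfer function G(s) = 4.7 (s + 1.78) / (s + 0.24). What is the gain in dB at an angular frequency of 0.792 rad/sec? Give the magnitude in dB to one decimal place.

20.9 dB

|j0.792 + 1.78| = √(0.792² + 1.78²) = 1.948
|j0.792 + 0.24| = √(0.792² + 0.24²) = 0.8276
|G(j0.792)| = 4.7 × 1.948 / 0.8276 = 11.065
20 log₁₀(11.065) = 20.88 dB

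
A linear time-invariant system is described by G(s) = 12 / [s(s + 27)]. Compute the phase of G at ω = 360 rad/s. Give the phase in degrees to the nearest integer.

∠(j360 + 27) = arctan(360/27) = 85.71°
∠(j360) = 90.00°
∠G(j360) = − (85.71° + 90.00°) = -175.71°

-176 deg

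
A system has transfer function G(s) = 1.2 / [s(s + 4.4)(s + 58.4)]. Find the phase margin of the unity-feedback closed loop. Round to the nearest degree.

90°

Gain crossover: |G(jω)| = 1 at ω ≈ 0.00467 rad s⁻¹.
∠G(j0.00467) = −90° − arctan(0.00467/4.4) − arctan(0.00467/58.4) ≈ -90.07°
PM = 180° + (-90.07°) = 89.93°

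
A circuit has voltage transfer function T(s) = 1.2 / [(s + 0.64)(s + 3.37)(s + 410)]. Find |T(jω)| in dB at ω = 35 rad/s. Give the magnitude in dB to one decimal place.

-112.5 dB

|j35 + 0.64| = √(35² + 0.64²) = 35.01
|j35 + 3.37| = √(35² + 3.37²) = 35.16
|j35 + 410| = √(35² + 410²) = 411.5
|T(j35)| = 1.2 / (35.01 × 35.16 × 411.5) = 2.3692e-06
20 log₁₀(2.3692e-06) = -112.51 dB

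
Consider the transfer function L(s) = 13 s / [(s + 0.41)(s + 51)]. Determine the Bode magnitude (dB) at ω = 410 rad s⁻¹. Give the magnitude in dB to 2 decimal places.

|j410| = 410
|j410 + 0.41| = √(410² + 0.41²) = 410
|j410 + 51| = √(410² + 51²) = 413.2
|L(j410)| = 13 × 410 / (410 × 413.2) = 0.031465
20 log₁₀(0.031465) = -30.043 dB

-30.04 dB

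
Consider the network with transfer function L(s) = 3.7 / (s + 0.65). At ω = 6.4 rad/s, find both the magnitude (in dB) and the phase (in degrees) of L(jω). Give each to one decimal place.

|j6.4 + 0.65| = √(6.4² + 0.65²) = 6.433
|L(j6.4)| = 3.7 / 6.433 = 0.57517
20 log₁₀(0.57517) = -4.80 dB
∠(j6.4 + 0.65) = arctan(6.4/0.65) = 84.20°
∠L(j6.4) = −84.20° = -84.20°

|L| = -4.8 dB, ∠L = -84.2 deg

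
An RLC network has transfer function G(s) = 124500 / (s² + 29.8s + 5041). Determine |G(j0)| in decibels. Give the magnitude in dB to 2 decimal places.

27.85 dB

G(0) = 124500 / 5041 = 24.697
20 log₁₀(24.697) = 27.853 dB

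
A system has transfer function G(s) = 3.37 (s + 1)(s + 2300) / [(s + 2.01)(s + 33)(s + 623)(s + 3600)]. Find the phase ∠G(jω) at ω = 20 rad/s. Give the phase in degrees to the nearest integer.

∠(j20 + 1) = arctan(20/1) = 87.14°
∠(j20 + 2300) = arctan(20/2300) = 0.50°
∠(j20 + 2.01) = arctan(20/2.01) = 84.26°
∠(j20 + 33) = arctan(20/33) = 31.22°
∠(j20 + 623) = arctan(20/623) = 1.84°
∠(j20 + 3600) = arctan(20/3600) = 0.32°
∠G(j20) = 87.14° + 0.50° − (84.26° + 31.22° + 1.84° + 0.32°) = -30.00°

-30°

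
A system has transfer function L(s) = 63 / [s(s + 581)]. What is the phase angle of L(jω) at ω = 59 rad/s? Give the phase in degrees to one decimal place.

∠(j59 + 581) = arctan(59/581) = 5.80°
∠(j59) = 90.00°
∠L(j59) = − (5.80° + 90.00°) = -95.80°

-95.8°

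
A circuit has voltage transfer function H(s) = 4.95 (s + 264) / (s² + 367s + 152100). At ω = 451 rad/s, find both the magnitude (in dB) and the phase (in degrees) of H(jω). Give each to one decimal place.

|j451 + 264| = √(451² + 264²) = 522.6
|(j451)² + 367(j451) + 152100| = |-51301 + j1.6552e+05| = 1.733e+05
|H(j451)| = 4.95 × 522.6 / 1.733e+05 = 0.014928
20 log₁₀(0.014928) = -36.52 dB
∠(j451 + 264) = arctan(451/264) = 59.66°
∠[(j451)² + 367(j451) + 152100] = ∠[-51301 + j1.6552e+05] = 107.22°
∠H(j451) = 59.66° − 107.22° = -47.56°

|H| = -36.5 dB, ∠H = -47.6 deg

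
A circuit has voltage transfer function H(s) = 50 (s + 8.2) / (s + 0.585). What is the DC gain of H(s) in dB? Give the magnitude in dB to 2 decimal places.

H(0) = 50 × 8.2 / 0.585 = 700.85
20 log₁₀(700.85) = 56.913 dB

56.91 dB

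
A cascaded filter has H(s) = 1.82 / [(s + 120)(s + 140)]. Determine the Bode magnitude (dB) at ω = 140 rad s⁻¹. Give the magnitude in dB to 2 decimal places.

-86.05 dB

|j140 + 120| = √(140² + 120²) = 184.4
|j140 + 140| = √(140² + 140²) = 198
|H(j140)| = 1.82 / (184.4 × 198) = 4.9853e-05
20 log₁₀(4.9853e-05) = -86.046 dB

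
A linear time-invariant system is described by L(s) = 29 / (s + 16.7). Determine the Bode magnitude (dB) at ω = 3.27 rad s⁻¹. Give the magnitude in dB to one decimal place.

4.6 dB

|j3.27 + 16.7| = √(3.27² + 16.7²) = 17.02
|L(j3.27)| = 29 / 17.02 = 1.7042
20 log₁₀(1.7042) = 4.63 dB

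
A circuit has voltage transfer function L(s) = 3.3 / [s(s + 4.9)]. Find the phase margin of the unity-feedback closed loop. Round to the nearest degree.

82°

Gain crossover: |L(jω)| = 1 at ω ≈ 0.667 rad/s.
∠L(j0.667) = −90° − arctan(0.667/4.9) ≈ -97.76°
PM = 180° + (-97.76°) = 82.24°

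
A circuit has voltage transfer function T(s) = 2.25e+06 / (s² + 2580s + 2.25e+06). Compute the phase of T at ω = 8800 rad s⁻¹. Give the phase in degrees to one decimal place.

-163.2°

∠[(j8800)² + 2580(j8800) + 2.25e+06] = ∠[-7.519e+07 + j2.2704e+07] = 163.20°
∠T(j8800) = −163.20° = -163.20°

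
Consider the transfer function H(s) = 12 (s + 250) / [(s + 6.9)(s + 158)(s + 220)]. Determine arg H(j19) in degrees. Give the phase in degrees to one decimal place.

-77.5°

∠(j19 + 250) = arctan(19/250) = 4.35°
∠(j19 + 6.9) = arctan(19/6.9) = 70.04°
∠(j19 + 158) = arctan(19/158) = 6.86°
∠(j19 + 220) = arctan(19/220) = 4.94°
∠H(j19) = 4.35° − (70.04° + 6.86° + 4.94°) = -77.49°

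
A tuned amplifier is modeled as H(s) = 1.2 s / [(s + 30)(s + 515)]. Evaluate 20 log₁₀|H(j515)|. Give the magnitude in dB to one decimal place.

|j515| = 515
|j515 + 30| = √(515² + 30²) = 515.9
|j515 + 515| = √(515² + 515²) = 728.3
|H(j515)| = 1.2 × 515 / (515.9 × 728.3) = 0.0016448
20 log₁₀(0.0016448) = -55.68 dB

-55.7 dB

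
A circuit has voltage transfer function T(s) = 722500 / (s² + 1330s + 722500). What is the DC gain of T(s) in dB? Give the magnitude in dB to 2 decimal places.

0.00 dB

T(0) = 722500 / 722500 = 1
20 log₁₀(1) = 0.000 dB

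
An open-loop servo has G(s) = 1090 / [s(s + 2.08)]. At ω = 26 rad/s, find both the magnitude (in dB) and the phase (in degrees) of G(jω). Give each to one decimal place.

|G| = 4.1 dB, ∠G = -175.4°

|j26 + 2.08| = √(26² + 2.08²) = 26.08
|j26| = 26
|G(j26)| = 1090 / (26.08 × 26) = 1.6073
20 log₁₀(1.6073) = 4.12 dB
∠(j26 + 2.08) = arctan(26/2.08) = 85.43°
∠(j26) = 90.00°
∠G(j26) = − (85.43° + 90.00°) = -175.43°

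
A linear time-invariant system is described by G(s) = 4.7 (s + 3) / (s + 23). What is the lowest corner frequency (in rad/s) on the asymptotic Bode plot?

3 rad/s

Break frequencies occur at each pole and zero magnitude: 3 rad/s, 23 rad/s.
The lowest is 3 rad/s.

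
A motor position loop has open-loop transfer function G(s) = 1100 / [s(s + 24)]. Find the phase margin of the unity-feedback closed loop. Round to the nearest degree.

39 deg

Gain crossover: |G(jω)| = 1 at ω ≈ 29.1 rad s⁻¹.
∠G(j29.1) = −90° − arctan(29.1/24) ≈ -140.52°
PM = 180° + (-140.52°) = 39.48°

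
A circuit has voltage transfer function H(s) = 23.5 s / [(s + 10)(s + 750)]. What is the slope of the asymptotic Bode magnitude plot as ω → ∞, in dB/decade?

-20 dB/decade

With 1 zero and 2 poles, the high-frequency asymptotic slope is 20 × (1 − 2) = -20 dB/decade.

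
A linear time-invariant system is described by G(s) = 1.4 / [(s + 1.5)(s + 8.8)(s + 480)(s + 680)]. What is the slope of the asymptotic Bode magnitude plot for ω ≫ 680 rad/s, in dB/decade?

With 0 zeros and 4 poles, the high-frequency asymptotic slope is 20 × (0 − 4) = -80 dB/decade.

-80 dB/decade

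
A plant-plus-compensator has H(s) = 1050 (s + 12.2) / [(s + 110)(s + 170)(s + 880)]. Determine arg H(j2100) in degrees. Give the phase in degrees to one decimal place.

∠(j2100 + 12.2) = arctan(2100/12.2) = 89.67°
∠(j2100 + 110) = arctan(2100/110) = 87.00°
∠(j2100 + 170) = arctan(2100/170) = 85.37°
∠(j2100 + 880) = arctan(2100/880) = 67.26°
∠H(j2100) = 89.67° − (87.00° + 85.37° + 67.26°) = -149.97°

-150.0°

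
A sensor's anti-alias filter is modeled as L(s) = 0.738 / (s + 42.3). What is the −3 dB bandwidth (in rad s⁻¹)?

For a single-pole low-pass, the −3 dB point is at the pole: ω = 42.3 rad s⁻¹.

42.3 rad s⁻¹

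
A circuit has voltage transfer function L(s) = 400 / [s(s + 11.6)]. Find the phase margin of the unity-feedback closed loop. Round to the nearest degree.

32 deg

Gain crossover: |L(jω)| = 1 at ω ≈ 18.4 rad s⁻¹.
∠L(j18.4) = −90° − arctan(18.4/11.6) ≈ -147.76°
PM = 180° + (-147.76°) = 32.24°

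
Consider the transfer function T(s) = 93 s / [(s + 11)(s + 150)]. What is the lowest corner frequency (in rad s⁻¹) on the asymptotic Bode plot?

Break frequencies occur at each pole and zero magnitude: 11 rad s⁻¹, 150 rad s⁻¹.
The lowest is 11 rad s⁻¹.

11 rad s⁻¹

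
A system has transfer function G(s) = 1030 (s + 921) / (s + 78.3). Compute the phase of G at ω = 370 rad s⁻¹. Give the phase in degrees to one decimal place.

∠(j370 + 921) = arctan(370/921) = 21.89°
∠(j370 + 78.3) = arctan(370/78.3) = 78.05°
∠G(j370) = 21.89° − 78.05° = -56.16°

-56.2 deg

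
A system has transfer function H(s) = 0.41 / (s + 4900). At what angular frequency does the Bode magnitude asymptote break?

4900 rad s⁻¹

The single real pole at s = −4900 gives a corner at ω = 4900 rad s⁻¹.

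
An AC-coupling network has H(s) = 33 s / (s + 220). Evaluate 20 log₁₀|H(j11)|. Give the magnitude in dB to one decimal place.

4.3 dB

|j11| = 11
|j11 + 220| = √(11² + 220²) = 220.3
|H(j11)| = 33 × 11 / 220.3 = 1.6479
20 log₁₀(1.6479) = 4.34 dB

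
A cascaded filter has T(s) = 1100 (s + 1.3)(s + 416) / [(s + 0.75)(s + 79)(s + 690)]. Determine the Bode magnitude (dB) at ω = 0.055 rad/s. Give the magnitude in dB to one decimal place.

|j0.055 + 1.3| = √(0.055² + 1.3²) = 1.301
|j0.055 + 416| = √(0.055² + 416²) = 416
|j0.055 + 0.75| = √(0.055² + 0.75²) = 0.752
|j0.055 + 79| = √(0.055² + 79²) = 79
|j0.055 + 690| = √(0.055² + 690²) = 690
|T(j0.055)| = 1100 × 1.301 × 416 / (0.752 × 79 × 690) = 14.525
20 log₁₀(14.525) = 23.24 dB

23.2 dB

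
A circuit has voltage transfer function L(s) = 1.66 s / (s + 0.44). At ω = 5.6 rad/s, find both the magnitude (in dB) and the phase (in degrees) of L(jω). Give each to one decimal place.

|j5.6| = 5.6
|j5.6 + 0.44| = √(5.6² + 0.44²) = 5.617
|L(j5.6)| = 1.66 × 5.6 / 5.617 = 1.6549
20 log₁₀(1.6549) = 4.38 dB
∠(j5.6) = 90.00°
∠(j5.6 + 0.44) = arctan(5.6/0.44) = 85.51°
∠L(j5.6) = 90.00° − 85.51° = 4.49°

|L| = 4.4 dB, ∠L = 4.5°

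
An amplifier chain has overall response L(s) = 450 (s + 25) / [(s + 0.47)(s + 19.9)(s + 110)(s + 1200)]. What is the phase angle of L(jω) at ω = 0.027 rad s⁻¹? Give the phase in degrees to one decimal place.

∠(j0.027 + 25) = arctan(0.027/25) = 0.06°
∠(j0.027 + 0.47) = arctan(0.027/0.47) = 3.29°
∠(j0.027 + 19.9) = arctan(0.027/19.9) = 0.08°
∠(j0.027 + 110) = arctan(0.027/110) = 0.01°
∠(j0.027 + 1200) = arctan(0.027/1200) = 0.00°
∠L(j0.027) = 0.06° − (3.29° + 0.08° + 0.01° + 0.00°) = -3.32°

-3.3°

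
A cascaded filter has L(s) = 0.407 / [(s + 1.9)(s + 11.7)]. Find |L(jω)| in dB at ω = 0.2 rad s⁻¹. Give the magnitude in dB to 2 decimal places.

-34.80 dB

|j0.2 + 1.9| = √(0.2² + 1.9²) = 1.91
|j0.2 + 11.7| = √(0.2² + 11.7²) = 11.7
|L(j0.2)| = 0.407 / (1.91 × 11.7) = 0.018205
20 log₁₀(0.018205) = -34.796 dB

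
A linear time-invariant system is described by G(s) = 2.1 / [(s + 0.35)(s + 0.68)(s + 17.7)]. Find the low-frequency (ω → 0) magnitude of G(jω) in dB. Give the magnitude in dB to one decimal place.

G(0) = 2.1 / (0.35 × 0.68 × 17.7) = 0.4985
20 log₁₀(0.4985) = -6.05 dB

-6.0 dB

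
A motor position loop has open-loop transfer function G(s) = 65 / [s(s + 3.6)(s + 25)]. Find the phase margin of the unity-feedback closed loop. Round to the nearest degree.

Gain crossover: |G(jω)| = 1 at ω ≈ 0.708 rad s⁻¹.
∠G(j0.708) = −90° − arctan(0.708/3.6) − arctan(0.708/25) ≈ -102.75°
PM = 180° + (-102.75°) = 77.25°

77°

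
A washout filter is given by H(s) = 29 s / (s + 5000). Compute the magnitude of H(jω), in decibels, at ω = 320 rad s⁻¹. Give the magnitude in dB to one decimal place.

|j320| = 320
|j320 + 5000| = √(320² + 5000²) = 5010
|H(j320)| = 29 × 320 / 5010 = 1.8522
20 log₁₀(1.8522) = 5.35 dB

5.4 dB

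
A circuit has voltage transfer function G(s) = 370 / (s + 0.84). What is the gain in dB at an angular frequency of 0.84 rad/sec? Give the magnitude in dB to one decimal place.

|j0.84 + 0.84| = √(0.84² + 0.84²) = 1.188
|G(j0.84)| = 370 / 1.188 = 311.46
20 log₁₀(311.46) = 49.87 dB

49.9 dB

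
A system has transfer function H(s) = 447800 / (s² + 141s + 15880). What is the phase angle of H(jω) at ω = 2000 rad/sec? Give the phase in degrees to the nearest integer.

-176°

∠[(j2000)² + 141(j2000) + 15880] = ∠[-3.9841e+06 + j2.82e+05] = 175.95°
∠H(j2000) = −175.95° = -175.95°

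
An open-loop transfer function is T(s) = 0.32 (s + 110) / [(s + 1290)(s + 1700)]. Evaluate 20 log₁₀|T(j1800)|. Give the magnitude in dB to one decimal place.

-79.6 dB

|j1800 + 110| = √(1800² + 110²) = 1803
|j1800 + 1290| = √(1800² + 1290²) = 2215
|j1800 + 1700| = √(1800² + 1700²) = 2476
|T(j1800)| = 0.32 × 1803 / (2215 × 2476) = 0.00010525
20 log₁₀(0.00010525) = -79.56 dB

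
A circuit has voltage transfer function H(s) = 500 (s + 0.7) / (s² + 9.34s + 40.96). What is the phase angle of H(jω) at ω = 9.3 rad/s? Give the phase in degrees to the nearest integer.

-32°

∠(j9.3 + 0.7) = arctan(9.3/0.7) = 85.70°
∠[(j9.3)² + 9.34(j9.3) + 40.96] = ∠[-45.53 + j86.862] = 117.66°
∠H(j9.3) = 85.70° − 117.66° = -31.97°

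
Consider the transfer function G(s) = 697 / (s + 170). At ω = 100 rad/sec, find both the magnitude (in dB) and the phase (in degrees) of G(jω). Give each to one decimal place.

|j100 + 170| = √(100² + 170²) = 197.2
|G(j100)| = 697 / 197.2 = 3.5339
20 log₁₀(3.5339) = 10.97 dB
∠(j100 + 170) = arctan(100/170) = 30.47°
∠G(j100) = −30.47° = -30.47°

|G| = 11.0 dB, ∠G = -30.5°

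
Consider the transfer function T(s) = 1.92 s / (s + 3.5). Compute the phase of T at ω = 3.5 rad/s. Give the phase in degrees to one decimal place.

∠(j3.5) = 90.00°
∠(j3.5 + 3.5) = arctan(3.5/3.5) = 45.00°
∠T(j3.5) = 90.00° − 45.00° = 45.00°

45.0 deg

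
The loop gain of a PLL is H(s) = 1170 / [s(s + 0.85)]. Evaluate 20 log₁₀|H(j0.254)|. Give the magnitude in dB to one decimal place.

|j0.254 + 0.85| = √(0.254² + 0.85²) = 0.8871
|j0.254| = 0.254
|H(j0.254)| = 1170 / (0.8871 × 0.254) = 5192.3
20 log₁₀(5192.3) = 74.31 dB

74.3 dB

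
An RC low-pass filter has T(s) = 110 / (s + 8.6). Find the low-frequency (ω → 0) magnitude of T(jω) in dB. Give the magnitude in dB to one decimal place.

T(0) = 110 / 8.6 = 12.791
20 log₁₀(12.791) = 22.14 dB

22.1 dB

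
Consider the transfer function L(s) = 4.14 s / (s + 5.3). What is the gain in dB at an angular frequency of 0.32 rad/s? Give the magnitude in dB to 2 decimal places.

|j0.32| = 0.32
|j0.32 + 5.3| = √(0.32² + 5.3²) = 5.31
|L(j0.32)| = 4.14 × 0.32 / 5.31 = 0.24951
20 log₁₀(0.24951) = -12.058 dB

-12.06 dB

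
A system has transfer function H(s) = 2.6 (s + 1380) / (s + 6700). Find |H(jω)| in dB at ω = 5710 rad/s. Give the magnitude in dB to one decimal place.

|j5710 + 1380| = √(5710² + 1380²) = 5874
|j5710 + 6700| = √(5710² + 6700²) = 8803
|H(j5710)| = 2.6 × 5874 / 8803 = 1.735
20 log₁₀(1.735) = 4.79 dB

4.8 dB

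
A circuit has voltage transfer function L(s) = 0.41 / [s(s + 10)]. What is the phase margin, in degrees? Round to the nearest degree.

Gain crossover: |L(jω)| = 1 at ω ≈ 0.041 rad/s.
∠L(j0.041) = −90° − arctan(0.041/10) ≈ -90.23°
PM = 180° + (-90.23°) = 89.77°

90°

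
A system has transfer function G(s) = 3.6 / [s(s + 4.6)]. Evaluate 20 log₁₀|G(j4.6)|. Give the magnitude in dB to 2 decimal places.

-18.39 dB

|j4.6 + 4.6| = √(4.6² + 4.6²) = 6.505
|j4.6| = 4.6
|G(j4.6)| = 3.6 / (6.505 × 4.6) = 0.1203
20 log₁₀(0.1203) = -18.395 dB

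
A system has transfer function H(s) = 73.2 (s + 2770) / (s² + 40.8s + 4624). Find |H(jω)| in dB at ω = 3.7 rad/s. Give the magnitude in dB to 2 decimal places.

|j3.7 + 2770| = √(3.7² + 2770²) = 2770
|(j3.7)² + 40.8(j3.7) + 4624| = |4610.3 + j150.96| = 4613
|H(j3.7)| = 73.2 × 2770 / 4613 = 43.957
20 log₁₀(43.957) = 32.861 dB

32.86 dB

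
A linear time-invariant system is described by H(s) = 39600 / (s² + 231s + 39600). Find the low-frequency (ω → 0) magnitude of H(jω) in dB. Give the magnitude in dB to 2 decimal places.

H(0) = 39600 / 39600 = 1
20 log₁₀(1) = 0.000 dB

0.00 dB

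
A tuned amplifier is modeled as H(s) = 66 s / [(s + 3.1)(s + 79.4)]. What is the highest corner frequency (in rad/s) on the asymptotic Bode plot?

79.4 rad/s

Break frequencies occur at each pole and zero magnitude: 3.1 rad/s, 79.4 rad/s.
The highest is 79.4 rad/s.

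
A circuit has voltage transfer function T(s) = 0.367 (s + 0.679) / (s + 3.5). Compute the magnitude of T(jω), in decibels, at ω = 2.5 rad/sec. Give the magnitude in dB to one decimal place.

|j2.5 + 0.679| = √(2.5² + 0.679²) = 2.591
|j2.5 + 3.5| = √(2.5² + 3.5²) = 4.301
|T(j2.5)| = 0.367 × 2.591 / 4.301 = 0.22104
20 log₁₀(0.22104) = -13.11 dB

-13.1 dB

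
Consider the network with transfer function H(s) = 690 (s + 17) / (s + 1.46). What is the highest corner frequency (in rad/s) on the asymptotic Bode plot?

Break frequencies occur at each pole and zero magnitude: 1.46 rad/s, 17 rad/s.
The highest is 17 rad/s.

17 rad/s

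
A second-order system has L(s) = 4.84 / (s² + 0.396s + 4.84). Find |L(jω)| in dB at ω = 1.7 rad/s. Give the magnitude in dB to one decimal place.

|(j1.7)² + 0.396(j1.7) + 4.84| = |1.95 + j0.6732| = 2.063
|L(j1.7)| = 4.84 / 2.063 = 2.3462
20 log₁₀(2.3462) = 7.41 dB

7.4 dB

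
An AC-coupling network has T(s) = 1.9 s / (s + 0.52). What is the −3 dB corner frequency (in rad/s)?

For a single-pole high-pass, the −3 dB point is at the pole: ω = 0.52 rad/s.

0.52 rad/s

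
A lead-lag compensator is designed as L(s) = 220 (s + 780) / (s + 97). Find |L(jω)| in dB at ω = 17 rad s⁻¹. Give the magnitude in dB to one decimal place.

|j17 + 780| = √(17² + 780²) = 780.2
|j17 + 97| = √(17² + 97²) = 98.48
|L(j17)| = 220 × 780.2 / 98.48 = 1742.9
20 log₁₀(1742.9) = 64.83 dB

64.8 dB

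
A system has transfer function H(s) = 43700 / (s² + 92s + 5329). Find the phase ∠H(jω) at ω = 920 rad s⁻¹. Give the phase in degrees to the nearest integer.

∠[(j920)² + 92(j920) + 5329] = ∠[-8.4107e+05 + j84640] = 174.25°
∠H(j920) = −174.25° = -174.25°

-174°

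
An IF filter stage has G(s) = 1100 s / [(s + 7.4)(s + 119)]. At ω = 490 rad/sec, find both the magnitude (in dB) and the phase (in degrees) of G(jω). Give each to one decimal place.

|j490| = 490
|j490 + 7.4| = √(490² + 7.4²) = 490.1
|j490 + 119| = √(490² + 119²) = 504.2
|G(j490)| = 1100 × 490 / (490.1 × 504.2) = 2.1812
20 log₁₀(2.1812) = 6.77 dB
∠(j490) = 90.00°
∠(j490 + 7.4) = arctan(490/7.4) = 89.13°
∠(j490 + 119) = arctan(490/119) = 76.35°
∠G(j490) = 90.00° − (89.13° + 76.35°) = -75.48°

|G| = 6.8 dB, ∠G = -75.5°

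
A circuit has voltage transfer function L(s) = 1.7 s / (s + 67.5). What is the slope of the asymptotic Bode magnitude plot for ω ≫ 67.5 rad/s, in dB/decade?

With 1 zero and 1 pole, the high-frequency asymptotic slope is 20 × (1 − 1) = 0 dB/decade.

0 dB/decade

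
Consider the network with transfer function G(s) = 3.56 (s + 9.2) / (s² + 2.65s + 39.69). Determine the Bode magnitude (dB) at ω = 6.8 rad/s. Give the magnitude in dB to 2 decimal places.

6.54 dB

|j6.8 + 9.2| = √(6.8² + 9.2²) = 11.44
|(j6.8)² + 2.65(j6.8) + 39.69| = |-6.55 + j18.02| = 19.17
|G(j6.8)| = 3.56 × 11.44 / 19.17 = 2.1242
20 log₁₀(2.1242) = 6.544 dB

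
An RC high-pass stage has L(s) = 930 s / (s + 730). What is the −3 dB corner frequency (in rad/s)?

For a single-pole high-pass, the −3 dB point is at the pole: ω = 730 rad/s.

730 rad/s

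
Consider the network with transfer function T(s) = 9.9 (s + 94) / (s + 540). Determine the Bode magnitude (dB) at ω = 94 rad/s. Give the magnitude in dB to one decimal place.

|j94 + 94| = √(94² + 94²) = 132.9
|j94 + 540| = √(94² + 540²) = 548.1
|T(j94)| = 9.9 × 132.9 / 548.1 = 2.4011
20 log₁₀(2.4011) = 7.61 dB

7.6 dB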